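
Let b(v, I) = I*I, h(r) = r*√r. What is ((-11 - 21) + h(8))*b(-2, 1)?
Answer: -32 + 16*√2 ≈ -9.3726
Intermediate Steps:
h(r) = r^(3/2)
b(v, I) = I²
((-11 - 21) + h(8))*b(-2, 1) = ((-11 - 21) + 8^(3/2))*1² = (-32 + 16*√2)*1 = -32 + 16*√2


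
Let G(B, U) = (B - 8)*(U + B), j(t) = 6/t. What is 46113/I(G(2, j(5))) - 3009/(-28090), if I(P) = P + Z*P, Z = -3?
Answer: 1079524763/898880 ≈ 1201.0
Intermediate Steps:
G(B, U) = (-8 + B)*(B + U)
I(P) = -2*P (I(P) = P - 3*P = -2*P)
46113/I(G(2, j(5))) - 3009/(-28090) = 46113/((-2*(2**2 - 8*2 - 48/5 + 2*(6/5)))) - 3009/(-28090) = 46113/((-2*(4 - 16 - 48/5 + 2*(6*(1/5))))) - 3009*(-1/28090) = 46113/((-2*(4 - 16 - 8*6/5 + 2*(6/5)))) + 3009/28090 = 46113/((-2*(4 - 16 - 48/5 + 12/5))) + 3009/28090 = 46113/((-2*(-96/5))) + 3009/28090 = 46113/(192/5) + 3009/28090 = 46113*(5/192) + 3009/28090 = 76855/64 + 3009/28090 = 1079524763/898880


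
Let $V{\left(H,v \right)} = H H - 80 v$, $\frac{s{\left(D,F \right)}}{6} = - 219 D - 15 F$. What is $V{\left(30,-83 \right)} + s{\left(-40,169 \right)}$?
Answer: $44890$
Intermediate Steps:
$s{\left(D,F \right)} = - 1314 D - 90 F$ ($s{\left(D,F \right)} = 6 \left(- 219 D - 15 F\right) = - 1314 D - 90 F$)
$V{\left(H,v \right)} = H^{2} - 80 v$
$V{\left(30,-83 \right)} + s{\left(-40,169 \right)} = \left(30^{2} - -6640\right) - -37350 = \left(900 + 6640\right) + \left(52560 - 15210\right) = 7540 + 37350 = 44890$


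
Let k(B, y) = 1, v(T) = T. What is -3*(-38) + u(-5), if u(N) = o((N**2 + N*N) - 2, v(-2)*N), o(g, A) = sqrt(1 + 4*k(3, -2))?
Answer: 114 + sqrt(5) ≈ 116.24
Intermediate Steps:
o(g, A) = sqrt(5) (o(g, A) = sqrt(1 + 4*1) = sqrt(1 + 4) = sqrt(5))
u(N) = sqrt(5)
-3*(-38) + u(-5) = -3*(-38) + sqrt(5) = 114 + sqrt(5)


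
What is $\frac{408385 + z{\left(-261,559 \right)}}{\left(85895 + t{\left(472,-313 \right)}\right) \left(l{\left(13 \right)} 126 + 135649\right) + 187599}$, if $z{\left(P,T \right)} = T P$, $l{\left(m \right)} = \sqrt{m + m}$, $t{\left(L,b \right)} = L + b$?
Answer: $\frac{3064084817739470}{136263498234503813209} - \frac{2846084250744 \sqrt{26}}{136263498234503813209} \approx 2.238 \cdot 10^{-5}$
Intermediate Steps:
$l{\left(m \right)} = \sqrt{2} \sqrt{m}$ ($l{\left(m \right)} = \sqrt{2 m} = \sqrt{2} \sqrt{m}$)
$z{\left(P,T \right)} = P T$
$\frac{408385 + z{\left(-261,559 \right)}}{\left(85895 + t{\left(472,-313 \right)}\right) \left(l{\left(13 \right)} 126 + 135649\right) + 187599} = \frac{408385 - 145899}{\left(85895 + \left(472 - 313\right)\right) \left(\sqrt{2} \sqrt{13} \cdot 126 + 135649\right) + 187599} = \frac{408385 - 145899}{\left(85895 + 159\right) \left(\sqrt{26} \cdot 126 + 135649\right) + 187599} = \frac{262486}{86054 \left(126 \sqrt{26} + 135649\right) + 187599} = \frac{262486}{86054 \left(135649 + 126 \sqrt{26}\right) + 187599} = \frac{262486}{\left(11673139046 + 10842804 \sqrt{26}\right) + 187599} = \frac{262486}{11673326645 + 10842804 \sqrt{26}}$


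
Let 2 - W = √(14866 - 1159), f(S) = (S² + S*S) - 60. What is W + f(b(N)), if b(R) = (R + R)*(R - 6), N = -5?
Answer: 24142 - 3*√1523 ≈ 24025.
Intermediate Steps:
b(R) = 2*R*(-6 + R) (b(R) = (2*R)*(-6 + R) = 2*R*(-6 + R))
f(S) = -60 + 2*S² (f(S) = (S² + S²) - 60 = 2*S² - 60 = -60 + 2*S²)
W = 2 - 3*√1523 (W = 2 - √(14866 - 1159) = 2 - √13707 = 2 - 3*√1523 ≈ -115.08)
W + f(b(N)) = (2 - 3*√1523) + (-60 + 2*(2*(-5)*(-6 - 5))²) = (2 - 3*√1523) + (-60 + 2*(2*(-5)*(-11))²) = (2 - 3*√1523) + (-60 + 2*110²) = (2 - 3*√1523) + (-60 + 2*12100) = (2 - 3*√1523) + (-60 + 24200) = (2 - 3*√1523) + 24140 = 24142 - 3*√1523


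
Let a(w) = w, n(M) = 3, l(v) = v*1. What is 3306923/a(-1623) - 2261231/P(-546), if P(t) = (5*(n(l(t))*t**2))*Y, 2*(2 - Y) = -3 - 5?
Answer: -4225231862573/2073609720 ≈ -2037.6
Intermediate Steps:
l(v) = v
Y = 6 (Y = 2 - (-3 - 5)/2 = 2 - 1/2*(-8) = 2 + 4 = 6)
P(t) = 90*t**2 (P(t) = (5*(3*t**2))*6 = (15*t**2)*6 = 90*t**2)
3306923/a(-1623) - 2261231/P(-546) = 3306923/(-1623) - 2261231/(90*(-546)**2) = 3306923*(-1/1623) - 2261231/(90*298116) = -3306923/1623 - 2261231/26830440 = -3306923/1623 - 2261231*1/26830440 = -3306923/1623 - 323033/3832920 = -4225231862573/2073609720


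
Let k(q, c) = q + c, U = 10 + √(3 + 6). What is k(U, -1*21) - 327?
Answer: -335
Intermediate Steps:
U = 13 (U = 10 + √9 = 10 + 3 = 13)
k(q, c) = c + q
k(U, -1*21) - 327 = (-1*21 + 13) - 327 = (-21 + 13) - 327 = -8 - 327 = -335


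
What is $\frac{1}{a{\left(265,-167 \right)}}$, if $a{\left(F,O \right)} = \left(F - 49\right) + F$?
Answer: $\frac{1}{481} \approx 0.002079$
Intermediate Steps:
$a{\left(F,O \right)} = -49 + 2 F$ ($a{\left(F,O \right)} = \left(-49 + F\right) + F = -49 + 2 F$)
$\frac{1}{a{\left(265,-167 \right)}} = \frac{1}{-49 + 2 \cdot 265} = \frac{1}{-49 + 530} = \frac{1}{481}$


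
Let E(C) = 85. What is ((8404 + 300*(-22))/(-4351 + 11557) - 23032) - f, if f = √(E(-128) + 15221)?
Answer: -82983394/3603 - √15306 ≈ -23155.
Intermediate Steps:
f = √15306 (f = √(85 + 15221) = √15306 ≈ 123.72)
((8404 + 300*(-22))/(-4351 + 11557) - 23032) - f = ((8404 + 300*(-22))/(-4351 + 11557) - 23032) - √15306 = ((8404 - 6600)/7206 - 23032) - √15306 = (1804*(1/7206) - 23032) - √15306 = (902/3603 - 23032) - √15306 = -82983394/3603 - √15306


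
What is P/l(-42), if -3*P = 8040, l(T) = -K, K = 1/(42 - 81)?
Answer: -104520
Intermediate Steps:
K = -1/39 (K = 1/(-39) = -1/39 ≈ -0.025641)
l(T) = 1/39 (l(T) = -1*(-1/39) = 1/39)
P = -2680 (P = -⅓*8040 = -2680)
P/l(-42) = -2680/1/39 = -2680*39 = -104520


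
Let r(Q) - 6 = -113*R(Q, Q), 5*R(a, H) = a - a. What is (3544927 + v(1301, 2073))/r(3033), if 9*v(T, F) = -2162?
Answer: 31902181/54 ≈ 5.9078e+5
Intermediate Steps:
R(a, H) = 0 (R(a, H) = (a - a)/5 = (⅕)*0 = 0)
v(T, F) = -2162/9 (v(T, F) = (⅑)*(-2162) = -2162/9)
r(Q) = 6 (r(Q) = 6 - 113*0 = 6 + 0 = 6)
(3544927 + v(1301, 2073))/r(3033) = (3544927 - 2162/9)/6 = (31902181/9)*(⅙) = 31902181/54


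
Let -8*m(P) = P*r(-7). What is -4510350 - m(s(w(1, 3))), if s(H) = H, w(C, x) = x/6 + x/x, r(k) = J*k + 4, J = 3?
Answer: -72165651/16 ≈ -4.5104e+6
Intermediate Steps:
r(k) = 4 + 3*k (r(k) = 3*k + 4 = 4 + 3*k)
w(C, x) = 1 + x/6 (w(C, x) = x*(1/6) + 1 = x/6 + 1 = 1 + x/6)
m(P) = 17*P/8 (m(P) = -P*(4 + 3*(-7))/8 = -P*(4 - 21)/8 = -P*(-17)/8 = -(-17)*P/8 = 17*P/8)
-4510350 - m(s(w(1, 3))) = -4510350 - 17*(1 + (1/6)*3)/8 = -4510350 - 17*(1 + 1/2)/8 = -4510350 - 17*3/(8*2) = -4510350 - 1*51/16 = -4510350 - 51/16 = -72165651/16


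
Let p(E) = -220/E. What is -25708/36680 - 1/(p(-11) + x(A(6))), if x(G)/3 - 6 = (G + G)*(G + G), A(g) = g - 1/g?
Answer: -8633263/12278630 ≈ -0.70311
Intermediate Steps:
x(G) = 18 + 12*G**2 (x(G) = 18 + 3*((G + G)*(G + G)) = 18 + 3*((2*G)*(2*G)) = 18 + 3*(4*G**2) = 18 + 12*G**2)
-25708/36680 - 1/(p(-11) + x(A(6))) = -25708/36680 - 1/(-220/(-11) + (18 + 12*(6 - 1/6)**2)) = -25708*1/36680 - 1/(-220*(-1/11) + (18 + 12*(6 - 1*1/6)**2)) = -6427/9170 - 1/(20 + (18 + 12*(6 - 1/6)**2)) = -6427/9170 - 1/(20 + (18 + 12*(35/6)**2)) = -6427/9170 - 1/(20 + (18 + 12*(1225/36))) = -6427/9170 - 1/(20 + (18 + 1225/3)) = -6427/9170 - 1/(20 + 1279/3) = -6427/9170 - 1/1339/3 = -6427/9170 - 1*3/1339 = -6427/9170 - 3/1339 = -8633263/12278630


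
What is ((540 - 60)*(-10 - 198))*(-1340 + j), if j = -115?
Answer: 145267200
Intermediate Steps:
((540 - 60)*(-10 - 198))*(-1340 + j) = ((540 - 60)*(-10 - 198))*(-1340 - 115) = (480*(-208))*(-1455) = -99840*(-1455) = 145267200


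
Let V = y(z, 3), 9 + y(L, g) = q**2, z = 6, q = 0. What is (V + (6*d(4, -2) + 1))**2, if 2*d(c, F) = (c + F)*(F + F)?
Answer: 1024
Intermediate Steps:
d(c, F) = F*(F + c) (d(c, F) = ((c + F)*(F + F))/2 = ((F + c)*(2*F))/2 = (2*F*(F + c))/2 = F*(F + c))
y(L, g) = -9 (y(L, g) = -9 + 0**2 = -9 + 0 = -9)
V = -9
(V + (6*d(4, -2) + 1))**2 = (-9 + (6*(-2*(-2 + 4)) + 1))**2 = (-9 + (6*(-2*2) + 1))**2 = (-9 + (6*(-4) + 1))**2 = (-9 + (-24 + 1))**2 = (-9 - 23)**2 = (-32)**2 = 1024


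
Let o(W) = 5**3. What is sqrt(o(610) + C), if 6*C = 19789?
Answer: sqrt(123234)/6 ≈ 58.508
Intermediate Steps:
o(W) = 125
C = 19789/6 (C = (1/6)*19789 = 19789/6 ≈ 3298.2)
sqrt(o(610) + C) = sqrt(125 + 19789/6) = sqrt(20539/6) = sqrt(123234)/6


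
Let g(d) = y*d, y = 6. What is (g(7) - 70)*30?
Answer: -840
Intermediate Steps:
g(d) = 6*d
(g(7) - 70)*30 = (6*7 - 70)*30 = (42 - 70)*30 = -28*30 = -840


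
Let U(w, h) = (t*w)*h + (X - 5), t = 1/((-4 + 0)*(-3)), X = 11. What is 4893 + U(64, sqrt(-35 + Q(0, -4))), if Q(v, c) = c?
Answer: 4899 + 16*I*sqrt(39)/3 ≈ 4899.0 + 33.307*I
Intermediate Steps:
t = 1/12 (t = 1/(-4*(-3)) = 1/12 ≈ 0.083333)
U(w, h) = 6 + h*w/12 (U(w, h) = (w/12)*h + (11 - 5) = h*w/12 + 6 = 6 + h*w/12)
4893 + U(64, sqrt(-35 + Q(0, -4))) = 4893 + (6 + (1/12)*sqrt(-35 - 4)*64) = 4893 + (6 + (1/12)*sqrt(-39)*64) = 4893 + (6 + (1/12)*(I*sqrt(39))*64) = 4893 + (6 + 16*I*sqrt(39)/3) = 4899 + 16*I*sqrt(39)/3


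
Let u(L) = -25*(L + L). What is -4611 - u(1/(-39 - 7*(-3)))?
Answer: -41524/9 ≈ -4613.8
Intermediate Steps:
u(L) = -50*L
-4611 - u(1/(-39 - 7*(-3))) = -4611 - (-50)/(-39 - 7*(-3)) = -4611 - (-50)/(-39 + 21) = -4611 - (-50)/(-18) = -4611 - (-50)*(-1)/18 = -4611 - 1*25/9 = -4611 - 25/9 = -41524/9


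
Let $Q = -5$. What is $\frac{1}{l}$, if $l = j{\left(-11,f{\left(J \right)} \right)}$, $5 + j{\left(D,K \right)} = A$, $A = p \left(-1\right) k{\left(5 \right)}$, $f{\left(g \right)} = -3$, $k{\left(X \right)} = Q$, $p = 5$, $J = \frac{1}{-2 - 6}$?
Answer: $\frac{1}{20} \approx 0.05$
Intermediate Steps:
$J = - \frac{1}{8}$ ($J = \frac{1}{-8} = - \frac{1}{8} \approx -0.125$)
$k{\left(X \right)} = -5$
$A = 25$ ($A = 5 \left(-1\right) \left(-5\right) = \left(-5\right) \left(-5\right) = 25$)
$j{\left(D,K \right)} = 20$ ($j{\left(D,K \right)} = -5 + 25 = 20$)
$l = 20$
$\frac{1}{l} = \frac{1}{20}$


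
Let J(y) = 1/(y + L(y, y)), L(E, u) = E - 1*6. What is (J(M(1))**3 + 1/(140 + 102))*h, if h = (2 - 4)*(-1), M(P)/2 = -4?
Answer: 43/5324 ≈ 0.0080766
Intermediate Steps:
L(E, u) = -6 + E (L(E, u) = E - 6 = -6 + E)
M(P) = -8 (M(P) = 2*(-4) = -8)
h = 2 (h = -2*(-1) = 2)
J(y) = 1/(-6 + 2*y) (J(y) = 1/(y + (-6 + y)) = 1/(-6 + 2*y))
(J(M(1))**3 + 1/(140 + 102))*h = ((1/(2*(-3 - 8)))**3 + 1/(140 + 102))*2 = (((1/2)/(-11))**3 + 1/242)*2 = (((1/2)*(-1/11))**3 + 1/242)*2 = ((-1/22)**3 + 1/242)*2 = (-1/10648 + 1/242)*2 = (43/10648)*2 = 43/5324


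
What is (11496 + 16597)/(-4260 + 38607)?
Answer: 28093/34347 ≈ 0.81792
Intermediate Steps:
(11496 + 16597)/(-4260 + 38607) = 28093/34347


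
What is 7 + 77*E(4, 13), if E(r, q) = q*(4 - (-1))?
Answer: 5012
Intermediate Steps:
E(r, q) = 5*q (E(r, q) = q*(4 - 1*(-1)) = q*(4 + 1) = q*5 = 5*q)
7 + 77*E(4, 13) = 7 + 77*(5*13) = 7 + 77*65 = 7 + 5005 = 5012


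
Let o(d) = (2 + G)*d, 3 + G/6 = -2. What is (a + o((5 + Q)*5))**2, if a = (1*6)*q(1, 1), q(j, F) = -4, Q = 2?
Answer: 1008016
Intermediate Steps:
G = -30 (G = -18 + 6*(-2) = -18 - 12 = -30)
o(d) = -28*d (o(d) = (2 - 30)*d = -28*d)
a = -24 (a = (1*6)*(-4) = 6*(-4) = -24)
(a + o((5 + Q)*5))**2 = (-24 - 28*(5 + 2)*5)**2 = (-24 - 196*5)**2 = (-24 - 28*35)**2 = (-24 - 980)**2 = (-1004)**2 = 1008016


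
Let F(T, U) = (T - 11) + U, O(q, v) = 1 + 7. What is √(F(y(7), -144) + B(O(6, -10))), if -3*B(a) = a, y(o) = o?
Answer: 2*I*√339/3 ≈ 12.275*I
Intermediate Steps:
O(q, v) = 8
B(a) = -a/3
F(T, U) = -11 + T + U (F(T, U) = (-11 + T) + U = -11 + T + U)
√(F(y(7), -144) + B(O(6, -10))) = √((-11 + 7 - 144) - ⅓*8) = √(-148 - 8/3) = √(-452/3) = 2*I*√339/3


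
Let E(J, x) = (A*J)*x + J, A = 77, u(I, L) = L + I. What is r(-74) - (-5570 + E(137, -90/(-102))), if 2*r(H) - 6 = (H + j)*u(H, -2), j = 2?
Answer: -19311/17 ≈ -1135.9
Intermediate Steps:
u(I, L) = I + L
E(J, x) = J + 77*J*x (E(J, x) = (77*J)*x + J = 77*J*x + J = J + 77*J*x)
r(H) = 3 + (-2 + H)*(2 + H)/2 (r(H) = 3 + ((H + 2)*(H - 2))/2 = 3 + ((2 + H)*(-2 + H))/2 = 3 + ((-2 + H)*(2 + H))/2 = 3 + (-2 + H)*(2 + H)/2)
r(-74) - (-5570 + E(137, -90/(-102))) = (1 + (½)*(-74)²) - (-5570 + 137*(1 + 77*(-90/(-102)))) = (1 + (½)*5476) - (-5570 + 137*(1 + 77*(-90*(-1/102)))) = (1 + 2738) - (-5570 + 137*(1 + 77*(15/17))) = 2739 - (-5570 + 137*(1 + 1155/17)) = 2739 - (-5570 + 137*(1172/17)) = 2739 - (-5570 + 160564/17) = 2739 - 1*65874/17 = 2739 - 65874/17 = -19311/17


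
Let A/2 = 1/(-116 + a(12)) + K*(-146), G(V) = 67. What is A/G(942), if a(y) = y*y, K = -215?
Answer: 878921/938 ≈ 937.02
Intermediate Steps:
a(y) = y²
A = 878921/14 (A = 2*(1/(-116 + 12²) - 215*(-146)) = 2*(1/(-116 + 144) + 31390) = 2*(1/28 + 31390) = 2*(878921/28) = 878921/14 ≈ 62780.)
A/G(942) = (878921/14)/67 = (878921/14)*(1/67) = 878921/938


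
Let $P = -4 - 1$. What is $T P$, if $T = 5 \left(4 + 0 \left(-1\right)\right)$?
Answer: $-100$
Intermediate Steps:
$P = -5$
$T = 20$ ($T = 5 \left(4 + 0\right) = 5 \cdot 4 = 20$)
$T P = 20 \left(-5\right) = -100$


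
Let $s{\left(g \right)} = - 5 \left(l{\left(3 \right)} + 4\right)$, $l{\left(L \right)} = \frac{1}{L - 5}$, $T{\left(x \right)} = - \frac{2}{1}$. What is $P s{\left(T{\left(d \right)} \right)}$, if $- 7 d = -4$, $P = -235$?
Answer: $\frac{8225}{2} \approx 4112.5$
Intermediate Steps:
$d = \frac{4}{7}$ ($d = \left(- \frac{1}{7}\right) \left(-4\right) = \frac{4}{7} \approx 0.57143$)
$T{\left(x \right)} = -2$ ($T{\left(x \right)} = \left(-2\right) 1 = -2$)
$l{\left(L \right)} = \frac{1}{-5 + L}$
$s{\left(g \right)} = - \frac{35}{2}$ ($s{\left(g \right)} = - 5 \left(\frac{1}{-5 + 3} + 4\right) = - 5 \left(\frac{1}{-2} + 4\right) = - 5 \left(- \frac{1}{2} + 4\right) = \left(-5\right) \frac{7}{2} = - \frac{35}{2}$)
$P s{\left(T{\left(d \right)} \right)} = \left(-235\right) \left(- \frac{35}{2}\right) = \frac{8225}{2}$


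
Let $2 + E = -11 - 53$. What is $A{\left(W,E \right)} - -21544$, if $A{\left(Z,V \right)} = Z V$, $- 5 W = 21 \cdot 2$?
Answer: $\frac{110492}{5} \approx 22098.0$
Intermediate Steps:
$E = -66$ ($E = -2 - 64 = -66$)
$W = - \frac{42}{5}$ ($W = - \frac{21 \cdot 2}{5} = \left(- \frac{1}{5}\right) 42 = - \frac{42}{5} \approx -8.4$)
$A{\left(Z,V \right)} = V Z$
$A{\left(W,E \right)} - -21544 = \left(-66\right) \left(- \frac{42}{5}\right) - -21544 = \frac{2772}{5} + 21544 = \frac{110492}{5}$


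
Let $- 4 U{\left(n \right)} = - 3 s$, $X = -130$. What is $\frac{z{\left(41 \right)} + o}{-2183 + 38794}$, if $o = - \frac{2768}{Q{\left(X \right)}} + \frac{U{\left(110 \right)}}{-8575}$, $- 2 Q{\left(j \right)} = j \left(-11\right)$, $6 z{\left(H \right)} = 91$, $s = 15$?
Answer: $\frac{56023817}{107743976340} \approx 0.00051997$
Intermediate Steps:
$z{\left(H \right)} = \frac{91}{6}$ ($z{\left(H \right)} = \frac{1}{6} \cdot 91 = \frac{91}{6}$)
$Q{\left(j \right)} = \frac{11 j}{2}$ ($Q{\left(j \right)} = - \frac{j \left(-11\right)}{2} = - \frac{\left(-11\right) j}{2} = \frac{11 j}{2}$)
$U{\left(n \right)} = \frac{45}{4}$ ($U{\left(n \right)} = - \frac{\left(-3\right) 15}{4} = \left(- \frac{1}{4}\right) \left(-45\right) = \frac{45}{4}$)
$o = \frac{3796409}{980980}$ ($o = - \frac{2768}{\frac{11}{2} \left(-130\right)} + \frac{45}{4 \left(-8575\right)} = - \frac{2768}{-715} + \frac{45}{4} \left(- \frac{1}{8575}\right) = \left(-2768\right) \left(- \frac{1}{715}\right) - \frac{9}{6860} = \frac{2768}{715} - \frac{9}{6860} = \frac{3796409}{980980} \approx 3.87$)
$\frac{z{\left(41 \right)} + o}{-2183 + 38794} = \frac{\frac{91}{6} + \frac{3796409}{980980}}{-2183 + 38794} = \frac{56023817}{2942940 \cdot 36611} = \frac{56023817}{2942940} \cdot \frac{1}{36611} = \frac{56023817}{107743976340}$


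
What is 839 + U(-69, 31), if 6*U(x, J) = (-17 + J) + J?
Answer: 1693/2 ≈ 846.50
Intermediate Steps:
U(x, J) = -17/6 + J/3 (U(x, J) = ((-17 + J) + J)/6 = (-17 + 2*J)/6 = -17/6 + J/3)
839 + U(-69, 31) = 839 + (-17/6 + (1/3)*31) = 839 + (-17/6 + 31/3) = 839 + 15/2 = 1693/2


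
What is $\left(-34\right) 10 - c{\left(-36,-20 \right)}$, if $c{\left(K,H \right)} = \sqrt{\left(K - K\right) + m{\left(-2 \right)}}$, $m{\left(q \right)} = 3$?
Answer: $-340 - \sqrt{3} \approx -341.73$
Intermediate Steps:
$c{\left(K,H \right)} = \sqrt{3}$ ($c{\left(K,H \right)} = \sqrt{\left(K - K\right) + 3} = \sqrt{0 + 3} = \sqrt{3}$)
$\left(-34\right) 10 - c{\left(-36,-20 \right)} = \left(-34\right) 10 - \sqrt{3} = -340 - \sqrt{3}$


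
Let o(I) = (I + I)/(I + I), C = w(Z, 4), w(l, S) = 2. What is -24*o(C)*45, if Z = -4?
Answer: -1080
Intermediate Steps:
C = 2
o(I) = 1 (o(I) = (2*I)/((2*I)) = (2*I)*(1/(2*I)) = 1)
-24*o(C)*45 = -24*1*45 = -24*45 = -1080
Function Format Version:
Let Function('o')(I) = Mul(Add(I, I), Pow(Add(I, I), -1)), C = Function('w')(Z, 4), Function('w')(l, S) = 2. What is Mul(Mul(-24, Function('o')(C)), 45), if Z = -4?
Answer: -1080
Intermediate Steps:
C = 2
Function('o')(I) = 1 (Function('o')(I) = Mul(Mul(2, I), Pow(Mul(2, I), -1)) = Mul(Mul(2, I), Mul(Rational(1, 2), Pow(I, -1))) = 1)
Mul(Mul(-24, Function('o')(C)), 45) = Mul(Mul(-24, 1), 45) = Mul(-24, 45) = -1080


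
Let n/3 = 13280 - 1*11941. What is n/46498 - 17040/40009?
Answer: -631609767/1860338482 ≈ -0.33951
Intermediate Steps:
n = 4017 (n = 3*(13280 - 1*11941) = 3*(13280 - 11941) = 3*1339 = 4017)
n/46498 - 17040/40009 = 4017/46498 - 17040/40009 = -631609767/1860338482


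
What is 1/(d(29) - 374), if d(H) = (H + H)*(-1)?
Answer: -1/432 ≈ -0.0023148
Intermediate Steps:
d(H) = -2*H (d(H) = (2*H)*(-1) = -2*H)
1/(d(29) - 374) = 1/(-2*29 - 374) = 1/(-58 - 374) = 1/(-432) = -1/432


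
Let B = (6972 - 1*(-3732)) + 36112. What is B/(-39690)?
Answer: -3344/2835 ≈ -1.1795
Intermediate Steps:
B = 46816 (B = (6972 + 3732) + 36112 = 10704 + 36112 = 46816)
B/(-39690) = 46816/(-39690) = 46816*(-1/39690) = -3344/2835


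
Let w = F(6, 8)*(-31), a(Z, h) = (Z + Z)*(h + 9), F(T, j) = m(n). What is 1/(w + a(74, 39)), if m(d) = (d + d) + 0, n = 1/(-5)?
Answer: 5/35582 ≈ 0.00014052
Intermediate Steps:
n = -⅕ ≈ -0.20000
m(d) = 2*d (m(d) = 2*d + 0 = 2*d)
F(T, j) = -⅖ (F(T, j) = 2*(-⅕) = -⅖)
a(Z, h) = 2*Z*(9 + h) (a(Z, h) = (2*Z)*(9 + h) = 2*Z*(9 + h))
w = 62/5 (w = -⅖*(-31) = 62/5 ≈ 12.400)
1/(w + a(74, 39)) = 1/(62/5 + 2*74*(9 + 39)) = 1/(62/5 + 2*74*48) = 1/(62/5 + 7104) = 1/(35582/5) = 5/35582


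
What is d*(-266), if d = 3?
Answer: -798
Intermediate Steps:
d*(-266) = 3*(-266) = -798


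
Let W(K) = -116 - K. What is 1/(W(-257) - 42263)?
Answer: -1/42122 ≈ -2.3741e-5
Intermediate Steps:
1/(W(-257) - 42263) = 1/((-116 - 1*(-257)) - 42263) = 1/((-116 + 257) - 42263) = 1/(141 - 42263) = 1/(-42122) = -1/42122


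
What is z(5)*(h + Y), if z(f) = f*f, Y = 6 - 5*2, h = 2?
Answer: -50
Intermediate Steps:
Y = -4 (Y = 6 - 10 = -4)
z(f) = f²
z(5)*(h + Y) = 5²*(2 - 4) = 25*(-2) = -50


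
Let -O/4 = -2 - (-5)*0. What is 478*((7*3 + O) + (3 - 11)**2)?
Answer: 44454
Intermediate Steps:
O = 8 (O = -4*(-2 - (-5)*0) = -4*(-2 - 1*0) = -4*(-2 + 0) = -4*(-2) = 8)
478*((7*3 + O) + (3 - 11)**2) = 478*((7*3 + 8) + (3 - 11)**2) = 478*((21 + 8) + (-8)**2) = 478*(29 + 64) = 478*93 = 44454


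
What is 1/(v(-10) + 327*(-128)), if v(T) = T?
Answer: -1/41866 ≈ -2.3886e-5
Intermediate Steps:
1/(v(-10) + 327*(-128)) = 1/(-10 + 327*(-128)) = 1/(-10 - 41856) = 1/(-41866) = -1/41866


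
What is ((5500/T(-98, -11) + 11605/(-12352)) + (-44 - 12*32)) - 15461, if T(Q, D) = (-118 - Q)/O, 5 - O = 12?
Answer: -172494933/12352 ≈ -13965.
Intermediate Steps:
O = -7 (O = 5 - 1*12 = 5 - 12 = -7)
T(Q, D) = 118/7 + Q/7 (T(Q, D) = (-118 - Q)/(-7) = (-118 - Q)*(-⅐) = 118/7 + Q/7)
((5500/T(-98, -11) + 11605/(-12352)) + (-44 - 12*32)) - 15461 = ((5500/(118/7 + (⅐)*(-98)) + 11605/(-12352)) + (-44 - 12*32)) - 15461 = ((5500/(118/7 - 14) + 11605*(-1/12352)) + (-44 - 384)) - 15461 = ((5500/(20/7) - 11605/12352) - 428) - 15461 = ((5500*(7/20) - 11605/12352) - 428) - 15461 = ((1925 - 11605/12352) - 428) - 15461 = (23765995/12352 - 428) - 15461 = 18479339/12352 - 15461 = -172494933/12352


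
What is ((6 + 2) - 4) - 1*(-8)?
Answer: 12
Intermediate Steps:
((6 + 2) - 4) - 1*(-8) = (8 - 4) + 8 = 4 + 8 = 12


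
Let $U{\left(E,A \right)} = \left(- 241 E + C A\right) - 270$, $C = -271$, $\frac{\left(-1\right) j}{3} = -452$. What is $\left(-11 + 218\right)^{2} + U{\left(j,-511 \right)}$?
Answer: $-145736$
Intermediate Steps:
$j = 1356$ ($j = \left(-3\right) \left(-452\right) = 1356$)
$U{\left(E,A \right)} = -270 - 271 A - 241 E$ ($U{\left(E,A \right)} = \left(- 241 E - 271 A\right) - 270 = \left(- 271 A - 241 E\right) - 270 = -270 - 271 A - 241 E$)
$\left(-11 + 218\right)^{2} + U{\left(j,-511 \right)} = \left(-11 + 218\right)^{2} - 188585 = 207^{2} - 188585 = 42849 - 188585 = -145736$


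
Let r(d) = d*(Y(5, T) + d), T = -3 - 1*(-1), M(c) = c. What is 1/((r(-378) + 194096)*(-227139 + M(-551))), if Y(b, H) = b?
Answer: -1/76296642100 ≈ -1.3107e-11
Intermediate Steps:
T = -2 (T = -3 + 1 = -2)
r(d) = d*(5 + d)
1/((r(-378) + 194096)*(-227139 + M(-551))) = 1/((-378*(5 - 378) + 194096)*(-227139 - 551)) = 1/((-378*(-373) + 194096)*(-227690)) = 1/((140994 + 194096)*(-227690)) = 1/(335090*(-227690)) = 1/(-76296642100) = -1/76296642100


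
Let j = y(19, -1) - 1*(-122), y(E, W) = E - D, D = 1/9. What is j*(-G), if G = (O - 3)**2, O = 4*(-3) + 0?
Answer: -31700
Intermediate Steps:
O = -12 (O = -12 + 0 = -12)
D = 1/9 ≈ 0.11111
y(E, W) = -1/9 + E (y(E, W) = E - 1*1/9 = E - 1/9 = -1/9 + E)
G = 225 (G = (-12 - 3)**2 = (-15)**2 = 225)
j = 1268/9 (j = (-1/9 + 19) - 1*(-122) = 170/9 + 122 = 1268/9 ≈ 140.89)
j*(-G) = 1268*(-1*225)/9 = (1268/9)*(-225) = -31700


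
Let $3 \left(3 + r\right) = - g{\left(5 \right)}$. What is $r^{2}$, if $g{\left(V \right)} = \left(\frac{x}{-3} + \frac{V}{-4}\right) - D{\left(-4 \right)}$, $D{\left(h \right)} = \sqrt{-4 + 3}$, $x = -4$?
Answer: $\frac{11737}{1296} - \frac{109 i}{54} \approx 9.0563 - 2.0185 i$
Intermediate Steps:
$D{\left(h \right)} = i$ ($D{\left(h \right)} = \sqrt{-1} = i$)
$g{\left(V \right)} = \frac{4}{3} - i - \frac{V}{4}$ ($g{\left(V \right)} = \left(- \frac{4}{-3} + \frac{V}{-4}\right) - i = \left(\left(-4\right) \left(- \frac{1}{3}\right) + V \left(- \frac{1}{4}\right)\right) - i = \left(\frac{4}{3} - \frac{V}{4}\right) - i = \frac{4}{3} - i - \frac{V}{4}$)
$r = - \frac{109}{36} + \frac{i}{3}$ ($r = -3 + \frac{\left(-1\right) \left(\frac{4}{3} - i - \frac{5}{4}\right)}{3} = -3 + \frac{\left(-1\right) \left(\frac{1}{12} - i\right)}{3} = -3 + \frac{- \frac{1}{12} + i}{3} = -3 - \left(\frac{1}{36} - \frac{i}{3}\right) = - \frac{109}{36} + \frac{i}{3} \approx -3.0278 + 0.33333 i$)
$r^{2} = \left(- \frac{109}{36} + \frac{i}{3}\right)^{2}$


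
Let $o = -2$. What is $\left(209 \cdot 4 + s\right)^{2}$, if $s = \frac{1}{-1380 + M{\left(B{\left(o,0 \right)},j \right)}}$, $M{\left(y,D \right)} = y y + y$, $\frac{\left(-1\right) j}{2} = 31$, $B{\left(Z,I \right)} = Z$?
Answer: $\frac{1327120128049}{1898884} \approx 6.989 \cdot 10^{5}$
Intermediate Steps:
$j = -62$ ($j = \left(-2\right) 31 = -62$)
$M{\left(y,D \right)} = y + y^{2}$ ($M{\left(y,D \right)} = y^{2} + y = y + y^{2}$)
$s = - \frac{1}{1378}$ ($s = \frac{1}{-1380 - 2 \left(1 - 2\right)} = \frac{1}{-1380 - -2} = \frac{1}{-1380 + 2} = \frac{1}{-1378} = - \frac{1}{1378} \approx -0.00072569$)
$\left(209 \cdot 4 + s\right)^{2} = \left(209 \cdot 4 - \frac{1}{1378}\right)^{2} = \left(836 - \frac{1}{1378}\right)^{2} = \left(\frac{1152007}{1378}\right)^{2} = \frac{1327120128049}{1898884}$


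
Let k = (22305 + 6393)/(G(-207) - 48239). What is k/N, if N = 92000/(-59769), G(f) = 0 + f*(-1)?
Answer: 857625381/2209472000 ≈ 0.38816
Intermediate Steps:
G(f) = -f (G(f) = 0 - f = -f)
N = -92000/59769 (N = 92000*(-1/59769) = -92000/59769 ≈ -1.5393)
k = -14349/24016 (k = (22305 + 6393)/(-1*(-207) - 48239) = 28698/(207 - 48239) = 28698/(-48032) = 28698*(-1/48032) = -14349/24016 ≈ -0.59748)
k/N = -14349/(24016*(-92000/59769)) = -14349/24016*(-59769/92000) = 857625381/2209472000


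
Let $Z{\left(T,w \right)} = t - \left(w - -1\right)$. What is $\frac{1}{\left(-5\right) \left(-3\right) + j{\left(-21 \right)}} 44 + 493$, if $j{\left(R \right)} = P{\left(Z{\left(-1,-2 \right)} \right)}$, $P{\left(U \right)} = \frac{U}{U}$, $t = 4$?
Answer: $\frac{1983}{4} \approx 495.75$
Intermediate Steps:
$Z{\left(T,w \right)} = 3 - w$ ($Z{\left(T,w \right)} = 4 - \left(w - -1\right) = 4 - \left(w + 1\right) = 4 - \left(1 + w\right) = 3 - w$)
$P{\left(U \right)} = 1$
$j{\left(R \right)} = 1$
$\frac{1}{\left(-5\right) \left(-3\right) + j{\left(-21 \right)}} 44 + 493 = \frac{1}{\left(-5\right) \left(-3\right) + 1} \cdot 44 + 493 = \frac{1}{15 + 1} \cdot 44 + 493 = \frac{1}{16} \cdot 44 + 493 = \frac{11}{4} + 493 = \frac{1983}{4}$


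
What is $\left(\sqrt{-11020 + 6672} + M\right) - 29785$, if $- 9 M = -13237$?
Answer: $- \frac{254828}{9} + 2 i \sqrt{1087} \approx -28314.0 + 65.939 i$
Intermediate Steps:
$M = \frac{13237}{9}$ ($M = \left(- \frac{1}{9}\right) \left(-13237\right) = \frac{13237}{9} \approx 1470.8$)
$\left(\sqrt{-11020 + 6672} + M\right) - 29785 = \left(\sqrt{-11020 + 6672} + \frac{13237}{9}\right) - 29785 = \left(\sqrt{-4348} + \frac{13237}{9}\right) - 29785 = \left(2 i \sqrt{1087} + \frac{13237}{9}\right) - 29785 = \left(\frac{13237}{9} + 2 i \sqrt{1087}\right) - 29785 = - \frac{254828}{9} + 2 i \sqrt{1087}$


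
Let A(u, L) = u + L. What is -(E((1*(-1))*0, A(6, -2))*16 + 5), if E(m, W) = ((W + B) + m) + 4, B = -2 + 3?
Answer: -149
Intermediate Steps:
B = 1
A(u, L) = L + u
E(m, W) = 5 + W + m (E(m, W) = ((W + 1) + m) + 4 = ((1 + W) + m) + 4 = (1 + W + m) + 4 = 5 + W + m)
-(E((1*(-1))*0, A(6, -2))*16 + 5) = -((5 + (-2 + 6) + (1*(-1))*0)*16 + 5) = -((5 + 4 - 1*0)*16 + 5) = -((5 + 4 + 0)*16 + 5) = -(9*16 + 5) = -(144 + 5) = -1*149 = -149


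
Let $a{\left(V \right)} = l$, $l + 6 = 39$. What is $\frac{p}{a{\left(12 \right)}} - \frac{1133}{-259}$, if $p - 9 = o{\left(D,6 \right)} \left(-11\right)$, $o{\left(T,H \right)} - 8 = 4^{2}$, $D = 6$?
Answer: $- \frac{9552}{2849} \approx -3.3528$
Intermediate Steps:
$l = 33$ ($l = -6 + 39 = 33$)
$o{\left(T,H \right)} = 24$ ($o{\left(T,H \right)} = 8 + 4^{2} = 8 + 16 = 24$)
$a{\left(V \right)} = 33$
$p = -255$ ($p = 9 + 24 \left(-11\right) = 9 - 264 = -255$)
$\frac{p}{a{\left(12 \right)}} - \frac{1133}{-259} = - \frac{255}{33} - \frac{1133}{-259} = \left(-255\right) \frac{1}{33} - - \frac{1133}{259} = - \frac{85}{11} + \frac{1133}{259} = - \frac{9552}{2849}$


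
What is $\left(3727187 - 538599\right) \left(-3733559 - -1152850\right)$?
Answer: $-8228817748892$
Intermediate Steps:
$\left(3727187 - 538599\right) \left(-3733559 - -1152850\right) = 3188588 \left(-3733559 + \left(-1342701 + 2495551\right)\right) = 3188588 \left(-3733559 + 1152850\right) = 3188588 \left(-2580709\right) = -8228817748892$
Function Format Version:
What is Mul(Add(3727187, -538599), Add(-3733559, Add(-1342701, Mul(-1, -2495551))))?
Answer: -8228817748892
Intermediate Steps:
Mul(Add(3727187, -538599), Add(-3733559, Add(-1342701, Mul(-1, -2495551)))) = Mul(3188588, Add(-3733559, Add(-1342701, 2495551))) = Mul(3188588, Add(-3733559, 1152850)) = Mul(3188588, -2580709) = -8228817748892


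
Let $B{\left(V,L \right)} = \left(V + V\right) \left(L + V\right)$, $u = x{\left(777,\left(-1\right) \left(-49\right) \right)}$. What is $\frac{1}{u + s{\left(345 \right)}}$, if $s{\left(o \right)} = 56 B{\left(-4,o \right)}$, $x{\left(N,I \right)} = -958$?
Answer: $- \frac{1}{153726} \approx -6.5051 \cdot 10^{-6}$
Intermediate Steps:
$u = -958$
$B{\left(V,L \right)} = 2 V \left(L + V\right)$
$s{\left(o \right)} = 1792 - 448 o$ ($s{\left(o \right)} = 56 \cdot 2 \left(-4\right) \left(o - 4\right) = 56 \cdot 2 \left(-4\right) \left(-4 + o\right) = 56 \left(32 - 8 o\right) = 1792 - 448 o$)
$\frac{1}{u + s{\left(345 \right)}} = \frac{1}{-958 + \left(1792 - 154560\right)} = \frac{1}{-958 - 152768} = \frac{1}{-153726} = - \frac{1}{153726}$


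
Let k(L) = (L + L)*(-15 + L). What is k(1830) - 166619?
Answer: 6476281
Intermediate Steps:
k(L) = 2*L*(-15 + L) (k(L) = (2*L)*(-15 + L) = 2*L*(-15 + L))
k(1830) - 166619 = 2*1830*(-15 + 1830) - 166619 = 2*1830*1815 - 166619 = 6642900 - 166619 = 6476281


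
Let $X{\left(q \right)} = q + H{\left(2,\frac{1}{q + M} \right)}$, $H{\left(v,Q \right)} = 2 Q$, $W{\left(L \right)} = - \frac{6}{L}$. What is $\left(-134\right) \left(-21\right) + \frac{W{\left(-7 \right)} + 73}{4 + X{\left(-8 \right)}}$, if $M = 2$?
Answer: $\frac{254523}{91} \approx 2797.0$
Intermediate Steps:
$X{\left(q \right)} = q + \frac{2}{2 + q}$ ($X{\left(q \right)} = q + \frac{2}{q + 2} = q + \frac{2}{2 + q}$)
$\left(-134\right) \left(-21\right) + \frac{W{\left(-7 \right)} + 73}{4 + X{\left(-8 \right)}} = \left(-134\right) \left(-21\right) + \frac{- \frac{6}{-7} + 73}{4 + \frac{2 - 8 \left(2 - 8\right)}{2 - 8}} = 2814 + \frac{\left(-6\right) \left(- \frac{1}{7}\right) + 73}{4 + \frac{2 - -48}{-6}} = 2814 + \frac{\frac{6}{7} + 73}{4 - \frac{2 + 48}{6}} = 2814 + \frac{517}{7 \left(4 - \frac{25}{3}\right)} = 2814 + \frac{517}{7 \left(- \frac{13}{3}\right)} = 2814 + \frac{517}{7} \left(- \frac{3}{13}\right) = 2814 - \frac{1551}{91} = \frac{254523}{91}$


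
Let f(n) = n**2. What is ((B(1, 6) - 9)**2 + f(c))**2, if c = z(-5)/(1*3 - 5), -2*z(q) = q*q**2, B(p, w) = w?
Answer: 248661361/256 ≈ 9.7133e+5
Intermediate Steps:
z(q) = -q**3/2 (z(q) = -q*q**2/2 = -q**3/2)
c = -125/4 (c = (-1/2*(-5)**3)/(1*3 - 5) = (-1/2*(-125))/(3 - 5) = (125/2)/(-2) = (125/2)*(-1/2) = -125/4 ≈ -31.250)
((B(1, 6) - 9)**2 + f(c))**2 = ((6 - 9)**2 + (-125/4)**2)**2 = ((-3)**2 + 15625/16)**2 = (9 + 15625/16)**2 = (15769/16)**2 = 248661361/256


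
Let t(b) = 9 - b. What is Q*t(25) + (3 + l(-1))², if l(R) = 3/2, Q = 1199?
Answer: -76655/4 ≈ -19164.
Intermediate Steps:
l(R) = 3/2 (l(R) = 3*(½) = 3/2)
Q*t(25) + (3 + l(-1))² = 1199*(9 - 1*25) + (3 + 3/2)² = 1199*(9 - 25) + (9/2)² = 1199*(-16) + 81/4 = -19184 + 81/4 = -76655/4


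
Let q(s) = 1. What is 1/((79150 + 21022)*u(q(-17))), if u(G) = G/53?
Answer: 53/100172 ≈ 0.00052909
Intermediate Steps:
u(G) = G/53 (u(G) = G*(1/53) = G/53)
1/((79150 + 21022)*u(q(-17))) = 1/((79150 + 21022)*(((1/53)*1))) = 1/(100172*(1/53)) = (1/100172)*53 = 53/100172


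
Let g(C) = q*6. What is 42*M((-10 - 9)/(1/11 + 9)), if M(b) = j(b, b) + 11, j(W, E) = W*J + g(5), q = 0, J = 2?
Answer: 7161/25 ≈ 286.44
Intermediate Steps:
g(C) = 0 (g(C) = 0*6 = 0)
j(W, E) = 2*W (j(W, E) = W*2 + 0 = 2*W + 0 = 2*W)
M(b) = 11 + 2*b (M(b) = 2*b + 11 = 11 + 2*b)
42*M((-10 - 9)/(1/11 + 9)) = 42*(11 + 2*((-10 - 9)/(1/11 + 9))) = 42*(11 + 2*(-19/(1/11 + 9))) = 42*(11 + 2*(-19/100/11)) = 42*(11 + 2*(-19*11/100)) = 42*(11 + 2*(-209/100)) = 42*(11 - 209/50) = 42*(341/50) = 7161/25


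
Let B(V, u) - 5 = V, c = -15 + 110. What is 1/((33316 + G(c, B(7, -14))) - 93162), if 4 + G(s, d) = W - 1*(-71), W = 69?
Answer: -1/59710 ≈ -1.6748e-5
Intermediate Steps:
c = 95
B(V, u) = 5 + V
G(s, d) = 136 (G(s, d) = -4 + (69 - 1*(-71)) = -4 + (69 + 71) = -4 + 140 = 136)
1/((33316 + G(c, B(7, -14))) - 93162) = 1/((33316 + 136) - 93162) = 1/(33452 - 93162) = 1/(-59710) = -1/59710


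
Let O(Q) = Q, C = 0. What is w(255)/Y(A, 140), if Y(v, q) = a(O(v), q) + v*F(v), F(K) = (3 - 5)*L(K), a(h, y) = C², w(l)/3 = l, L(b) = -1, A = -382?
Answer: -765/764 ≈ -1.0013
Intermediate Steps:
w(l) = 3*l
a(h, y) = 0 (a(h, y) = 0² = 0)
F(K) = 2 (F(K) = (3 - 5)*(-1) = -2*(-1) = 2)
Y(v, q) = 2*v (Y(v, q) = 0 + v*2 = 0 + 2*v = 2*v)
w(255)/Y(A, 140) = (3*255)/((2*(-382))) = 765/(-764) = 765*(-1/764) = -765/764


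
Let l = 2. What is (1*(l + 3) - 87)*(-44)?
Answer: 3608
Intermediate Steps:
(1*(l + 3) - 87)*(-44) = (1*(2 + 3) - 87)*(-44) = (1*5 - 87)*(-44) = (5 - 87)*(-44) = -82*(-44) = 3608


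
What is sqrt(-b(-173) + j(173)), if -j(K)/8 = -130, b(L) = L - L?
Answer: 4*sqrt(65) ≈ 32.249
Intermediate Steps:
b(L) = 0
j(K) = 1040 (j(K) = -8*(-130) = 1040)
sqrt(-b(-173) + j(173)) = sqrt(-1*0 + 1040) = sqrt(0 + 1040) = sqrt(1040) = 4*sqrt(65)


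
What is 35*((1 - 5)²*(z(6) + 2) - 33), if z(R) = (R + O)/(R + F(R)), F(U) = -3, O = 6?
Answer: 2205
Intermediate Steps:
z(R) = (6 + R)/(-3 + R) (z(R) = (R + 6)/(R - 3) = (6 + R)/(-3 + R))
35*((1 - 5)²*(z(6) + 2) - 33) = 35*((1 - 5)²*((6 + 6)/(-3 + 6) + 2) - 33) = 35*((-4)²*(12/3 + 2) - 33) = 35*(16*((⅓)*12 + 2) - 33) = 35*(16*(4 + 2) - 33) = 35*(16*6 - 33) = 35*(96 - 33) = 35*63 = 2205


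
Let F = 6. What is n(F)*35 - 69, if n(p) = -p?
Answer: -279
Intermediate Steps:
n(F)*35 - 69 = -1*6*35 - 69 = -6*35 - 69 = -210 - 69 = -279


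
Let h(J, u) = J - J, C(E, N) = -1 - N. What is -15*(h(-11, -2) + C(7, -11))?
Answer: -150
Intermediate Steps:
h(J, u) = 0
-15*(h(-11, -2) + C(7, -11)) = -15*(0 + (-1 - 1*(-11))) = -15*(0 + (-1 + 11)) = -15*(0 + 10) = -15*10 = -150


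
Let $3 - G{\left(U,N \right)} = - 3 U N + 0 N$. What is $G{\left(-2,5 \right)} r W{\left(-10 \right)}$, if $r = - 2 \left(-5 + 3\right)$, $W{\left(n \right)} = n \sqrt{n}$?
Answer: $1080 i \sqrt{10} \approx 3415.3 i$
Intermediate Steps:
$G{\left(U,N \right)} = 3 + 3 N U$ ($G{\left(U,N \right)} = 3 - \left(- 3 U N + 0 N\right) = 3 - \left(- 3 N U + 0\right) = 3 - - 3 N U = 3 + 3 N U$)
$W{\left(n \right)} = n^{\frac{3}{2}}$
$r = 4$ ($r = \left(-2\right) \left(-2\right) = 4$)
$G{\left(-2,5 \right)} r W{\left(-10 \right)} = \left(3 + 3 \cdot 5 \left(-2\right)\right) 4 \left(-10\right)^{\frac{3}{2}} = \left(3 - 30\right) 4 \left(- 10 i \sqrt{10}\right) = \left(-27\right) 4 \left(- 10 i \sqrt{10}\right) = - 108 \left(- 10 i \sqrt{10}\right) = 1080 i \sqrt{10}$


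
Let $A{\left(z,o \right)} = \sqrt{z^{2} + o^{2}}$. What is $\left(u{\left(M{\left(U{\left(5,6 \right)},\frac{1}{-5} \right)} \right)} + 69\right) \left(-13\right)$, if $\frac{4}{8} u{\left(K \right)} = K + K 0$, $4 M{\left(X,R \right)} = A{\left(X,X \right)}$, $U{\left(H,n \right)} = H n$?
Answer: $-897 - 195 \sqrt{2} \approx -1172.8$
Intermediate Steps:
$A{\left(z,o \right)} = \sqrt{o^{2} + z^{2}}$
$M{\left(X,R \right)} = \frac{\sqrt{2} \sqrt{X^{2}}}{4}$ ($M{\left(X,R \right)} = \frac{\sqrt{X^{2} + X^{2}}}{4} = \frac{\sqrt{2 X^{2}}}{4} = \frac{\sqrt{2} \sqrt{X^{2}}}{4}$)
$u{\left(K \right)} = 2 K$ ($u{\left(K \right)} = 2 \left(K + K 0\right) = 2 \left(K + 0\right) = 2 K$)
$\left(u{\left(M{\left(U{\left(5,6 \right)},\frac{1}{-5} \right)} \right)} + 69\right) \left(-13\right) = \left(2 \frac{\sqrt{2} \sqrt{\left(5 \cdot 6\right)^{2}}}{4} + 69\right) \left(-13\right) = \left(2 \frac{\sqrt{2} \sqrt{30^{2}}}{4} + 69\right) \left(-13\right) = \left(2 \frac{\sqrt{2} \sqrt{900}}{4} + 69\right) \left(-13\right) = \left(2 \cdot \frac{1}{4} \sqrt{2} \cdot 30 + 69\right) \left(-13\right) = \left(2 \frac{15 \sqrt{2}}{2} + 69\right) \left(-13\right) = \left(15 \sqrt{2} + 69\right) \left(-13\right) = \left(69 + 15 \sqrt{2}\right) \left(-13\right) = -897 - 195 \sqrt{2}$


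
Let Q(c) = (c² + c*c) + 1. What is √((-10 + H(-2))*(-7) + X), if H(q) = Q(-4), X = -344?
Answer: I*√505 ≈ 22.472*I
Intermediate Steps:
Q(c) = 1 + 2*c² (Q(c) = (c² + c²) + 1 = 2*c² + 1 = 1 + 2*c²)
H(q) = 33 (H(q) = 1 + 2*(-4)² = 1 + 2*16 = 1 + 32 = 33)
√((-10 + H(-2))*(-7) + X) = √((-10 + 33)*(-7) - 344) = √(23*(-7) - 344) = √(-161 - 344) = √(-505) = I*√505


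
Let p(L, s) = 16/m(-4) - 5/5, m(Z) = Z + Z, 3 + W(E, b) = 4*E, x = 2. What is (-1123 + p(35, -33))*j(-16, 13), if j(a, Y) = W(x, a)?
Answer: -5630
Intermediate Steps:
W(E, b) = -3 + 4*E
m(Z) = 2*Z
j(a, Y) = 5 (j(a, Y) = -3 + 4*2 = -3 + 8 = 5)
p(L, s) = -3 (p(L, s) = 16/((2*(-4))) - 5/5 = 16/(-8) - 5*⅕ = 16*(-⅛) - 1 = -2 - 1 = -3)
(-1123 + p(35, -33))*j(-16, 13) = (-1123 - 3)*5 = -1126*5 = -5630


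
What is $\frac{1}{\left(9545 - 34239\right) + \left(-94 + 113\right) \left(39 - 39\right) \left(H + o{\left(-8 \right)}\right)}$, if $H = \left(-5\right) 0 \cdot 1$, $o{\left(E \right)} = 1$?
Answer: $- \frac{1}{24694} \approx -4.0496 \cdot 10^{-5}$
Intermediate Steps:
$H = 0$ ($H = 0 \cdot 1 = 0$)
$\frac{1}{\left(9545 - 34239\right) + \left(-94 + 113\right) \left(39 - 39\right) \left(H + o{\left(-8 \right)}\right)} = \frac{1}{\left(9545 - 34239\right) + \left(-94 + 113\right) \left(39 - 39\right) \left(0 + 1\right)} = \frac{1}{\left(9545 - 34239\right) + 19 \cdot 0 \cdot 1} = \frac{1}{-24694 + 19 \cdot 0} = \frac{1}{-24694 + 0} = \frac{1}{-24694} = - \frac{1}{24694}$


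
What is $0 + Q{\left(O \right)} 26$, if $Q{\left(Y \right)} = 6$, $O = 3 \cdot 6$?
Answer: $156$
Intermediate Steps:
$O = 18$
$0 + Q{\left(O \right)} 26 = 0 + 6 \cdot 26 = 0 + 156 = 156$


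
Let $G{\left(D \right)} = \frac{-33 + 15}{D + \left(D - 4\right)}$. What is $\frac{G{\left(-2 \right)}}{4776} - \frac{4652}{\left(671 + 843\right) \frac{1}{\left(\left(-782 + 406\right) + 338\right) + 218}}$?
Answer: $- \frac{2666151969}{4820576} \approx -553.08$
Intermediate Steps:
$G{\left(D \right)} = - \frac{18}{-4 + 2 D}$ ($G{\left(D \right)} = - \frac{18}{D + \left(-4 + D\right)} = - \frac{18}{-4 + 2 D}$)
$\frac{G{\left(-2 \right)}}{4776} - \frac{4652}{\left(671 + 843\right) \frac{1}{\left(\left(-782 + 406\right) + 338\right) + 218}} = \frac{\left(-9\right) \frac{1}{-2 - 2}}{4776} - \frac{4652}{\left(671 + 843\right) \frac{1}{\left(\left(-782 + 406\right) + 338\right) + 218}} = - \frac{9}{-4} \cdot \frac{1}{4776} - \frac{4652}{1514 \frac{1}{\left(-376 + 338\right) + 218}} = \left(-9\right) \left(- \frac{1}{4}\right) \frac{1}{4776} - \frac{4652}{1514 \frac{1}{-38 + 218}} = \frac{9}{4} \cdot \frac{1}{4776} - \frac{4652}{1514 \cdot \frac{1}{180}} = \frac{3}{6368} - \frac{4652}{1514 \cdot \frac{1}{180}} = \frac{3}{6368} - \frac{4652}{\frac{757}{90}} = \frac{3}{6368} - \frac{418680}{757} = - \frac{2666151969}{4820576}$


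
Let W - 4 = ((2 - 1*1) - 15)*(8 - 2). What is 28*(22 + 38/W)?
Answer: 6027/10 ≈ 602.70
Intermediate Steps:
W = -80 (W = 4 + ((2 - 1*1) - 15)*(8 - 2) = 4 + ((2 - 1) - 15)*6 = 4 + (1 - 15)*6 = 4 - 14*6 = 4 - 84 = -80)
28*(22 + 38/W) = 28*(22 + 38/(-80)) = 28*(22 + 38*(-1/80)) = 28*(22 - 19/40) = 28*(861/40) = 6027/10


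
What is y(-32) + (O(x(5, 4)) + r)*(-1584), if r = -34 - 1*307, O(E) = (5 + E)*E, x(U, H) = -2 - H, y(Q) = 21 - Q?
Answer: 530693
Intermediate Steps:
O(E) = E*(5 + E)
r = -341 (r = -34 - 307 = -341)
y(-32) + (O(x(5, 4)) + r)*(-1584) = (21 - 1*(-32)) + ((-2 - 1*4)*(5 + (-2 - 1*4)) - 341)*(-1584) = (21 + 32) + ((-2 - 4)*(5 + (-2 - 4)) - 341)*(-1584) = 53 + (-6*(5 - 6) - 341)*(-1584) = 53 + (-6*(-1) - 341)*(-1584) = 53 + (6 - 341)*(-1584) = 53 - 335*(-1584) = 53 + 530640 = 530693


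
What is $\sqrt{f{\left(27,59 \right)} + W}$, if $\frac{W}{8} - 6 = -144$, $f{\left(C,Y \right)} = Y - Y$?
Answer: $4 i \sqrt{69} \approx 33.227 i$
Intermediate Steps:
$f{\left(C,Y \right)} = 0$
$W = -1104$ ($W = 48 + 8 \left(-144\right) = 48 - 1152 = -1104$)
$\sqrt{f{\left(27,59 \right)} + W} = \sqrt{0 - 1104} = \sqrt{-1104} = 4 i \sqrt{69}$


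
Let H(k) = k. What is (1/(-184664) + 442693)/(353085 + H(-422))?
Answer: 81749460151/65124160232 ≈ 1.2553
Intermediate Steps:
(1/(-184664) + 442693)/(353085 + H(-422)) = (1/(-184664) + 442693)/(353085 - 422) = (-1/184664 + 442693)/352663 = (81749460151/184664)*(1/352663) = 81749460151/65124160232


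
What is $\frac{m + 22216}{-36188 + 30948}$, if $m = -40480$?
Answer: $\frac{2283}{655} \approx 3.4855$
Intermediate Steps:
$\frac{m + 22216}{-36188 + 30948} = \frac{-40480 + 22216}{-36188 + 30948} = - \frac{18264}{-5240} = \left(-18264\right) \left(- \frac{1}{5240}\right) = \frac{2283}{655}$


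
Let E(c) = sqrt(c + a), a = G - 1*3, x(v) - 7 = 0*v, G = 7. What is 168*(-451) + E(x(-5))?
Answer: -75768 + sqrt(11) ≈ -75765.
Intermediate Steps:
x(v) = 7 (x(v) = 7 + 0*v = 7 + 0 = 7)
a = 4 (a = 7 - 1*3 = 7 - 3 = 4)
E(c) = sqrt(4 + c) (E(c) = sqrt(c + 4) = sqrt(4 + c))
168*(-451) + E(x(-5)) = 168*(-451) + sqrt(4 + 7) = -75768 + sqrt(11)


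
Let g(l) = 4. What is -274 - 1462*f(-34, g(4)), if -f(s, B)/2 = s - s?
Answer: -274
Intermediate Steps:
f(s, B) = 0 (f(s, B) = -2*(s - s) = -2*0 = 0)
-274 - 1462*f(-34, g(4)) = -274 - 1462*0 = -274 + 0 = -274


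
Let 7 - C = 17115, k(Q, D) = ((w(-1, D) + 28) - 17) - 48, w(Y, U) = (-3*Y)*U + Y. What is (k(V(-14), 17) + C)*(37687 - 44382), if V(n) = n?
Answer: 114451025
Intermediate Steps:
w(Y, U) = Y - 3*U*Y (w(Y, U) = -3*U*Y + Y = Y - 3*U*Y)
k(Q, D) = -38 + 3*D (k(Q, D) = ((-(1 - 3*D) + 28) - 17) - 48 = (((-1 + 3*D) + 28) - 17) - 48 = ((27 + 3*D) - 17) - 48 = (10 + 3*D) - 48 = -38 + 3*D)
C = -17108 (C = 7 - 1*17115 = 7 - 17115 = -17108)
(k(V(-14), 17) + C)*(37687 - 44382) = ((-38 + 3*17) - 17108)*(37687 - 44382) = ((-38 + 51) - 17108)*(-6695) = (13 - 17108)*(-6695) = -17095*(-6695) = 114451025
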